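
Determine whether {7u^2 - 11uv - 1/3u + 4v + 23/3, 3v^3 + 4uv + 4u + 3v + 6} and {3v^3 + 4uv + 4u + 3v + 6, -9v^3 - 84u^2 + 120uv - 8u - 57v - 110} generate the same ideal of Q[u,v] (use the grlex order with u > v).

Yes, the ideals are equal.

For a fixed monomial order, each ideal has a unique reduced Gröbner basis; comparing bases decides equality.
Buchberger on the first generating set:
f_1 = 7u^2 - 11uv - 1/3u + 4v + 23/3, LT = u^2.
f_2 = 3v^3 + 4uv + 4u + 3v + 6, LT = v^3.

The S-polynomials (S(f_1,f_2)) all reduce to 0 modulo the current basis, so we have a Gröbner basis.
Inter-reduce: drop elements whose leading term is divisible by another's, tail-reduce, and make monic.
Reduced Gröbner basis: {v^3 + 4/3uv + 4/3u + v + 2, u^2 - 11/7uv - 1/21u + 4/7v + 23/21}.

Buchberger on the second generating set:
h_1 = 3v^3 + 4uv + 4u + 3v + 6, LT = v^3.
h_2 = -9v^3 - 84u^2 + 120uv - 8u - 57v - 110, LT = v^3.

S(h_1,h_2): lcm = v^3. S = -28/3u^2 + 44/3uv + 4/9u - 16/3v - 92/9.
  reduce S modulo (h_1, h_2):
  remainder -28/3u^2 + 44/3uv + 4/9u - 16/3v - 92/9 ≠ 0; add k_3 = -28/3u^2 + 44/3uv + 4/9u - 16/3v - 92/9 to the basis.

The other S-polynomials (S(h_1,k_3), S(h_2,k_3)) all reduce to 0 modulo the current basis, so we have a Gröbner basis.
Inter-reduce: drop elements whose leading term is divisible by another's, tail-reduce, and make monic.
Reduced Gröbner basis: {v^3 + 4/3uv + 4/3u + v + 2, u^2 - 11/7uv - 1/21u + 4/7v + 23/21}.

The two bases agree; hence the ideals are identical.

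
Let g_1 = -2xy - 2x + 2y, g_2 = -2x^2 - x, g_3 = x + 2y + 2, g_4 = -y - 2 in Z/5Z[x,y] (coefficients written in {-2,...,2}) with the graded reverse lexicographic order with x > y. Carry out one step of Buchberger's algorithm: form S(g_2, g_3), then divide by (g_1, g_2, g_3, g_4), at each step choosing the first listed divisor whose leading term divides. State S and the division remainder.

lcm(LM(g_2), LM(g_3)) = x^2.
S = (lcm/LT(g_2))·g_2 − (lcm/LT(g_3))·g_3 = -2xy + x.
Reduce S modulo (g_1, g_2, g_3, g_4) in that order:
  leading term xy: subtract (1)·g_1 from -2xy + x → -2x - 2y
  leading term x: subtract (-2)·g_3 from -2x - 2y → 2y - 1
  leading term y: subtract (-2)·g_4 from 2y - 1 → 0
The remainder is 0, so this S-polynomial contributes no new basis element.

S(g_2, g_3) = -2xy + x; remainder on division = 0.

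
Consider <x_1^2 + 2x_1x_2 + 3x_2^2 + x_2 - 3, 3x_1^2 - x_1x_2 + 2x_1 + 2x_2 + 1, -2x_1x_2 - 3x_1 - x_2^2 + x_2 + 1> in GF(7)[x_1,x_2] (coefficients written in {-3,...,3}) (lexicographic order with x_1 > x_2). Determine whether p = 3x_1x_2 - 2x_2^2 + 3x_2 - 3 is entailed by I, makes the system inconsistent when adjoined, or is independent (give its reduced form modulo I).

3x_1x_2 - 2x_2^2 + 3x_2 - 3 lies in I (it reduces to 0).

First compute the reduced Gröbner basis of I by Buchberger's algorithm.
f_1 = x_1^2 + 2x_1x_2 + 3x_2^2 + x_2 - 3, LT = x_1^2.
f_2 = 3x_1^2 - x_1x_2 + 2x_1 + 2x_2 + 1, LT = x_1^2.
f_3 = -2x_1x_2 - 3x_1 - x_2^2 + x_2 + 1, LT = x_1x_2.

S(f_1,f_2): lcm = x_1^2. S = -3x_1 + 3x_2^2 - 2x_2 - 1.
  reduce S modulo (f_1, f_2, f_3):
  remainder -3x_1 + 3x_2^2 - 2x_2 - 1 ≠ 0; add h_4 = -3x_1 + 3x_2^2 - 2x_2 - 1 to the basis.

S(f_1,f_3): lcm = x_1^2x_2. S = 2x_1^2 - 2x_1x_2^2 - 3x_1x_2 - 3x_1 + 3x_2^3 + x_2^2 - 3x_2.
  reduce S modulo (f_1, f_2, f_3, h_4):
  remainder -3x_2^3 - x_2^2 - 3x_2 + 3 ≠ 0; add h_5 = -3x_2^3 - x_2^2 - 3x_2 + 3 to the basis.

S(f_2,f_3): lcm = x_1^2x_2. S = 2x_1^2 - 2x_1x_2^2 - 3x_1 + 3x_2^2 - 2x_2.
  reduce S modulo (f_1, f_2, f_3, h_4, h_5):
  remainder -3x_2^2 - 2x_2 ≠ 0; add h_6 = -3x_2^2 - 2x_2 to the basis.

S(f_1,h_4): lcm = x_1^2. S = x_1x_2^2 - x_1x_2 + 2x_1 + 3x_2^2 + x_2 - 3.
  reduce S modulo (f_1, f_2, f_3, h_4, h_5, h_6):
  remainder -3x_2 - 2 ≠ 0; add h_7 = -3x_2 - 2 to the basis.

The other S-polynomials (S(f_2,h_4), S(f_3,h_4), S(f_1,h_5), S(f_2,h_5), S(f_3,h_5), S(h_4,h_5), S(f_1,h_6), S(f_2,h_6), S(f_3,h_6), S(h_4,h_6), S(h_5,h_6), S(f_1,h_7), S(f_2,h_7), S(f_3,h_7), S(h_4,h_7), S(h_5,h_7), S(h_6,h_7)) all reduce to 0 modulo the current basis, so we have a Gröbner basis.
Inter-reduce: drop elements whose leading term is divisible by another's, tail-reduce, and make monic.
Reduced Gröbner basis: {x_1 + 1, x_2 + 3}.
Label its elements g_1 = x_1 + 1, g_2 = x_2 + 3.

Reduce p = 3x_1x_2 - 2x_2^2 + 3x_2 - 3 modulo G:
  leading term x_1x_2: subtract (3x_2)·g_1 from 3x_1x_2 - 2x_2^2 + 3x_2 - 3 → -2x_2^2 - 3
  leading term x_2^2: subtract (-2x_2)·g_2 from -2x_2^2 - 3 → -x_2 - 3
  leading term x_2: subtract (-1)·g_2 from -x_2 - 3 → 0
  normal form = 0.
Since the normal form is 0, p ∈ I.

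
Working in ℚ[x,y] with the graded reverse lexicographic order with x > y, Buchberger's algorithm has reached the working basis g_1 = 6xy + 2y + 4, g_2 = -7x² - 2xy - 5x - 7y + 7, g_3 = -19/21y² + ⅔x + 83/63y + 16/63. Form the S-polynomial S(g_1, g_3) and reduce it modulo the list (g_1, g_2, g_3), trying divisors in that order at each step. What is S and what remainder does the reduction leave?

lcm(LM(g_1), LM(g_3)) = xy².
S = (lcm/LT(g_1))·g_1 − (lcm/LT(g_3))·g_3 = 14/19x² + 83/57xy + ⅓y² + 16/57x + ⅔y.
Reduce S modulo (g_1, g_2, g_3) in that order:
  leading term x²: subtract (-2/19)·g_2 from 14/19x² + 83/57xy + ⅓y² + 16/57x + ⅔y → 71/57xy + ⅓y² - 14/57x - 4/57y + 14/19
  leading term xy: subtract (71/342)·g_1 from 71/57xy + ⅓y² - 14/57x - 4/57y + 14/19 → ⅓y² - 14/57x - 83/171y - 16/171
  leading term y²: subtract (-7/19)·g_3 from ⅓y² - 14/57x - 83/171y - 16/171 → 0
The remainder is 0, so this S-polynomial contributes no new basis element.

S(g_1, g_3) = 14/19x² + 83/57xy + ⅓y² + 16/57x + ⅔y; remainder on division = 0.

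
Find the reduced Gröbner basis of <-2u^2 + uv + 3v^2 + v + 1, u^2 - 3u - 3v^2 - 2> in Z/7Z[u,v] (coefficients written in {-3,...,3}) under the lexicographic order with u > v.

G = {u^2 - 3u - 3v^2 - 2, uv + u - 3v^2 + v - 3, v^3 - v^2 + 2}

f_1 = -2u^2 + uv + 3v^2 + v + 1, LT = u^2.
f_2 = u^2 - 3u - 3v^2 - 2, LT = u^2.

S(f_1,f_2): lcm = u^2. S = 3uv + 3u - 2v^2 + 3v - 2.
  leading term uv: no divisor's leading term divides it; move 3uv to the remainder.
  leading term u: no divisor's leading term divides it; move 3u to the remainder.
  leading term v^2: no divisor's leading term divides it; move -2v^2 to the remainder.
  leading term v: no divisor's leading term divides it; move 3v to the remainder.
  leading term 1: no divisor's leading term divides it; move -2 to the remainder.
  remainder 3uv + 3u - 2v^2 + 3v - 2 ≠ 0; add g_3 = 3uv + 3u - 2v^2 + 3v - 2 to the basis.

S(f_1,g_3): lcm = u^2v. S = -u^2 - uv^2 - uv + 3u + 2v^3 + 3v^2 + 3v.
  leading term u^2: subtract (-3)·f_1 from -u^2 - uv^2 - uv + 3u + 2v^3 + 3v^2 + 3v → -uv^2 + 2uv + 3u + 2v^3 - 2v^2 - v + 3
  leading term uv^2: subtract (2v)·g_3 from -uv^2 + 2uv + 3u + 2v^3 - 2v^2 - v + 3 → 3uv + 3u - v^3 - v^2 + 3v + 3
  leading term uv: subtract (1)·g_3 from 3uv + 3u - v^3 - v^2 + 3v + 3 → -v^3 + v^2 - 2
  leading term v^3: no divisor's leading term divides it; move -v^3 to the remainder.
  leading term v^2: no divisor's leading term divides it; move v^2 to the remainder.
  leading term 1: no divisor's leading term divides it; move -2 to the remainder.
  remainder -v^3 + v^2 - 2 ≠ 0; add g_4 = -v^3 + v^2 - 2 to the basis.

The other S-polynomials (S(f_2,g_3), S(f_1,g_4), S(f_2,g_4), S(g_3,g_4)) all reduce to 0 modulo the current basis, so we have a Gröbner basis.
Inter-reduce: drop elements whose leading term is divisible by another's, tail-reduce, and make monic.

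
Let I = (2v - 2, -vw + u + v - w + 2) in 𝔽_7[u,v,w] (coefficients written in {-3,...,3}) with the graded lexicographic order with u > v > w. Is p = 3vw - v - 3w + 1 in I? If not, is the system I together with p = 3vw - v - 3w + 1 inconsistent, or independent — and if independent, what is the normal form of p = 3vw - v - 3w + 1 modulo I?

3vw - v - 3w + 1 lies in I (it reduces to 0).

First compute the reduced Gröbner basis of I by Buchberger's algorithm.
f_1 = 2v - 2, LT = v.
f_2 = -vw + u + v - w + 2, LT = vw.

S(f_1,f_2): lcm = vw. S = u + v - 2w + 2.
  leading term u: no divisor's leading term divides it; move u to the remainder.
  leading term v: subtract (-3)·f_1 from v - 2w + 2 → -2w + 3
  leading term w: no divisor's leading term divides it; move -2w to the remainder.
  leading term 1: no divisor's leading term divides it; move 3 to the remainder.
  remainder u - 2w + 3 ≠ 0; add h_3 = u - 2w + 3 to the basis.

The other S-polynomials (S(f_1,h_3), S(f_2,h_3)) all reduce to 0 modulo the current basis, so we have a Gröbner basis.
Inter-reduce: drop elements whose leading term is divisible by another's, tail-reduce, and make monic.
Reduced Gröbner basis: {u - 2w + 3, v - 1}.
Label its elements g_1 = u - 2w + 3, g_2 = v - 1.

Reduce p = 3vw - v - 3w + 1 modulo G:
  leading term vw: subtract (3w)·g_2 from 3vw - v - 3w + 1 → -v + 1
  leading term v: subtract (-1)·g_2 from -v + 1 → 0
  normal form = 0.
Since the normal form is 0, p ∈ I.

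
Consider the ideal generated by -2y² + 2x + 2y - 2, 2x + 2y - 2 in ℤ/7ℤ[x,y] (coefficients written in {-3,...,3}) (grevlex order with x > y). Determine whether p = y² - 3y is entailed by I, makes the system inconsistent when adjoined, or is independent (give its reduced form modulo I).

First compute the reduced Gröbner basis of I by Buchberger's algorithm.
f_1 = -2y² + 2x + 2y - 2, LT = y².
f_2 = 2x + 2y - 2, LT = x.

The S-polynomials (S(f_1,f_2)) all reduce to 0 modulo the current basis, so we have a Gröbner basis.
Inter-reduce: drop elements whose leading term is divisible by another's, tail-reduce, and make monic.
Reduced Gröbner basis: {y², x + y - 1}.
Label its elements g_1 = y², g_2 = x + y - 1.

Reduce p = y² - 3y modulo G:
  leading term y²: subtract (1)·g_1 from y² - 3y → -3y
  leading term y: no divisor's leading term divides it; move -3y to the remainder.
  normal form = -3y.
The normal form is nonzero, so p ∉ I. Since p minus its normal form lies in I, I + (p) = I + (r) where r = -3y; decide whether this ideal is the whole ring.
Run Buchberger on G together with r (pairs among the g_i already reduce to 0 since G is a Gröbner basis):
g_1 = y², LT = y².
g_2 = x + y - 1, LT = x.
r = -3y, LT = y.

The S-polynomials (S(g_1,g_2), S(g_1,r), S(g_2,r)) all reduce to 0 modulo the current basis, so we have a Gröbner basis.
Inter-reduce: drop elements whose leading term is divisible by another's, tail-reduce, and make monic.
Reduced Gröbner basis: {x - 1, y}.
The reduced Gröbner basis of I + (p) is {x - 1, y} ≠ {1}, a proper ideal, so the enlarged system stays consistent: p is independent of I, with normal form -3y.

y² - 3y is independent of I; its normal form modulo I is -3y.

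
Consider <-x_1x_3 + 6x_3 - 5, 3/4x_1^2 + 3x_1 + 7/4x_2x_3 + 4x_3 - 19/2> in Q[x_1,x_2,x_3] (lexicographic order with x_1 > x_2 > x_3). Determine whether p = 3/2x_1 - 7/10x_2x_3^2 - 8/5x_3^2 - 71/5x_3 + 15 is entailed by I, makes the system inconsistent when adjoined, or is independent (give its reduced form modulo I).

3/2x_1 - 7/10x_2x_3^2 - 8/5x_3^2 - 71/5x_3 + 15 lies in I (it reduces to 0).

First compute the reduced Gröbner basis of I by Buchberger's algorithm.
f_1 = -x_1x_3 + 6x_3 - 5, LT = x_1x_3.
f_2 = 3/4x_1^2 + 3x_1 + 7/4x_2x_3 + 4x_3 - 19/2, LT = x_1^2.

S(f_1,f_2): lcm = x_1^2x_3. S = -10x_1x_3 + 5x_1 - 7/3x_2x_3^2 - 16/3x_3^2 + 38/3x_3.
  leading term x_1x_3: subtract (10)·f_1 from -10x_1x_3 + 5x_1 - 7/3x_2x_3^2 - 16/3x_3^2 + 38/3x_3 → 5x_1 - 7/3x_2x_3^2 - 16/3x_3^2 - 142/3x_3 + 50
  leading term x_1: no divisor's leading term divides it; move 5x_1 to the remainder.
  leading term x_2x_3^2: no divisor's leading term divides it; move -7/3x_2x_3^2 to the remainder.
  leading term x_3^2: no divisor's leading term divides it; move -16/3x_3^2 to the remainder.
  leading term x_3: no divisor's leading term divides it; move -142/3x_3 to the remainder.
  leading term 1: no divisor's leading term divides it; move 50 to the remainder.
  remainder 5x_1 - 7/3x_2x_3^2 - 16/3x_3^2 - 142/3x_3 + 50 ≠ 0; add h_3 = 5x_1 - 7/3x_2x_3^2 - 16/3x_3^2 - 142/3x_3 + 50 to the basis.

S(f_1,h_3): lcm = x_1x_3. S = 7/15x_2x_3^3 + 16/15x_3^3 + 142/15x_3^2 - 16x_3 + 5.
  leading term x_2x_3^3: no divisor's leading term divides it; move 7/15x_2x_3^3 to the remainder.
  leading term x_3^3: no divisor's leading term divides it; move 16/15x_3^3 to the remainder.
  leading term x_3^2: no divisor's leading term divides it; move 142/15x_3^2 to the remainder.
  leading term x_3: no divisor's leading term divides it; move -16x_3 to the remainder.
  leading term 1: no divisor's leading term divides it; move 5 to the remainder.
  remainder 7/15x_2x_3^3 + 16/15x_3^3 + 142/15x_3^2 - 16x_3 + 5 ≠ 0; add h_4 = 7/15x_2x_3^3 + 16/15x_3^3 + 142/15x_3^2 - 16x_3 + 5 to the basis.

The other S-polynomials (S(f_2,h_3), S(f_1,h_4), S(f_2,h_4), S(h_3,h_4)) all reduce to 0 modulo the current basis, so we have a Gröbner basis.
Inter-reduce: drop elements whose leading term is divisible by another's, tail-reduce, and make monic.
Reduced Gröbner basis: {x_1 - 7/15x_2x_3^2 - 16/15x_3^2 - 142/15x_3 + 10, x_2x_3^3 + 16/7x_3^3 + 142/7x_3^2 - 240/7x_3 + 75/7}.
Label its elements g_1 = x_1 - 7/15x_2x_3^2 - 16/15x_3^2 - 142/15x_3 + 10, g_2 = x_2x_3^3 + 16/7x_3^3 + 142/7x_3^2 - 240/7x_3 + 75/7.

Reduce p = 3/2x_1 - 7/10x_2x_3^2 - 8/5x_3^2 - 71/5x_3 + 15 modulo G:
  leading term x_1: subtract (3/2)·g_1 from 3/2x_1 - 7/10x_2x_3^2 - 8/5x_3^2 - 71/5x_3 + 15 → 0
  normal form = 0.
Since the normal form is 0, p ∈ I.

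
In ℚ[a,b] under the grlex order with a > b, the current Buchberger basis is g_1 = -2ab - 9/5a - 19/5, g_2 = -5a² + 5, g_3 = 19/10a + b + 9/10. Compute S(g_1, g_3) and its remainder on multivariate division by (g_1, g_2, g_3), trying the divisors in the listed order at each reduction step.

lcm(LM(g_1), LM(g_3)) = ab.
S = (lcm/LT(g_1))·g_1 − (lcm/LT(g_3))·g_3 = -10/19b² + 9/10a - 9/19b + 19/10.
Reduce S modulo (g_1, g_2, g_3) in that order:
  leading term b²: no divisor's leading term divides it; move -10/19b² to the remainder.
  leading term a: subtract (9/19)·g_3 from 9/10a - 9/19b + 19/10 → -18/19b + 28/19
  leading term b: no divisor's leading term divides it; move -18/19b to the remainder.
  leading term 1: no divisor's leading term divides it; move 28/19 to the remainder.
The remainder -10/19b² - 18/19b + 28/19 is nonzero, so it would be added as the next basis element.

S(g_1, g_3) = -10/19b² + 9/10a - 9/19b + 19/10; remainder on division = -10/19b² - 18/19b + 28/19.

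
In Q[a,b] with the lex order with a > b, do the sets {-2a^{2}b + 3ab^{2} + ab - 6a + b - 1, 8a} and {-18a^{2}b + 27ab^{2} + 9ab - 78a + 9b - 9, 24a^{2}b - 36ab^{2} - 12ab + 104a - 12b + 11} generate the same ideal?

Two ideals are equal iff their reduced Gröbner bases coincide (the reduced basis is unique for a fixed ordering).
Buchberger on the first generating set:
f_1 = -2a^{2}b + 3ab^{2} + ab - 6a + b - 1, LT = a^{2}b.
f_2 = 8a, LT = a.

S(f_1,f_2): lcm = a^{2}b. S = -\tfrac{3}{2}ab^{2} - \tfrac{1}{2}ab + 3a - \tfrac{1}{2}b + \tfrac{1}{2}.
  leading term ab^{2}: subtract (-\tfrac{3}{16}b^{2})·f_2 from -\tfrac{3}{2}ab^{2} - \tfrac{1}{2}ab + 3a - \tfrac{1}{2}b + \tfrac{1}{2} → -\tfrac{1}{2}ab + 3a - \tfrac{1}{2}b + \tfrac{1}{2}
  leading term ab: subtract (-\tfrac{1}{16}b)·f_2 from -\tfrac{1}{2}ab + 3a - \tfrac{1}{2}b + \tfrac{1}{2} → 3a - \tfrac{1}{2}b + \tfrac{1}{2}
  leading term a: subtract (\tfrac{3}{8})·f_2 from 3a - \tfrac{1}{2}b + \tfrac{1}{2} → -\tfrac{1}{2}b + \tfrac{1}{2}
  leading term b: no divisor's leading term divides it; move -\tfrac{1}{2}b to the remainder.
  leading term 1: no divisor's leading term divides it; move \tfrac{1}{2} to the remainder.
  remainder -\tfrac{1}{2}b + \tfrac{1}{2} ≠ 0; add g_3 = -\tfrac{1}{2}b + \tfrac{1}{2} to the basis.

The other S-polynomials (S(f_1,g_3), S(f_2,g_3)) all reduce to 0 modulo the current basis, so we have a Gröbner basis.
Inter-reduce: drop elements whose leading term is divisible by another's, tail-reduce, and make monic.
Reduced Gröbner basis: {a, b - 1}.

Buchberger on the second generating set:
h_1 = -18a^{2}b + 27ab^{2} + 9ab - 78a + 9b - 9, LT = a^{2}b.
h_2 = 24a^{2}b - 36ab^{2} - 12ab + 104a - 12b + 11, LT = a^{2}b.

S(h_1,h_2): lcm = a^{2}b. S = \tfrac{1}{24}.
  leading term 1: no divisor's leading term divides it; move \tfrac{1}{24} to the remainder.
  remainder \tfrac{1}{24} ≠ 0; add k_3 = \tfrac{1}{24} to the basis.

The other S-polynomials (S(h_1,k_3), S(h_2,k_3)) all reduce to 0 modulo the current basis, so we have a Gröbner basis.
Inter-reduce: drop elements whose leading term is divisible by another's, tail-reduce, and make monic.
Reduced Gröbner basis: {1}.

These differ, so the ideals are not equal.

No, the ideals differ.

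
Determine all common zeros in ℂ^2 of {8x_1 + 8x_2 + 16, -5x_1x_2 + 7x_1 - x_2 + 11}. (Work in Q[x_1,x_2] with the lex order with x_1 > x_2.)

Compute a lex Gröbner basis by Buchberger's algorithm.
f_1 = 8x_1 + 8x_2 + 16, LT = x_1.
f_2 = -5x_1x_2 + 7x_1 - x_2 + 11, LT = x_1x_2.

S(f_1,f_2): lcm = x_1x_2. S = 7/5x_1 + x_2^2 + 9/5x_2 + 11/5.
  reduce S modulo (f_1, f_2):
  remainder x_2^2 + 2/5x_2 - 3/5 ≠ 0; add h_3 = x_2^2 + 2/5x_2 - 3/5 to the basis.

The other S-polynomials (S(f_1,h_3), S(f_2,h_3)) all reduce to 0 modulo the current basis, so we have a Gröbner basis.
Inter-reduce: drop elements whose leading term is divisible by another's, tail-reduce, and make monic.
Reduced Gröbner basis: {x_1 + x_2 + 2, x_2^2 + 2/5x_2 - 3/5}.

A lex Gröbner basis eliminates variables successively. Here x_2^2 + 2/5x_2 - 3/5 depends only on x_2, with roots {-1, 3/5}; lifting each root through the earlier basis elements recovers the full solutions.
  x_2 = -1: the earlier basis element becomes x_1 + 1 = 0, giving x_1 = -1 — point (-1, -1).
  x_2 = 3/5: the earlier basis element becomes x_1 + 13/5 = 0, giving x_1 = -13/5 — point (-13/5, 3/5).
This is the nonlinear analogue of row-reducing a linear system.

{(-1, -1), (-13/5, 3/5)}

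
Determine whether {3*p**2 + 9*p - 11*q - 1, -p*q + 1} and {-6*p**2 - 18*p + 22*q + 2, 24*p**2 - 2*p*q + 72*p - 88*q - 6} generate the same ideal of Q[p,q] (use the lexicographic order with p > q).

Two ideals are equal iff their reduced Gröbner bases coincide (the reduced basis is unique for a fixed ordering).
Buchberger on the first generating set:
f_1 = 3*p**2 + 9*p - 11*q - 1, LT = p**2.
f_2 = -p*q + 1, LT = p*q.

S(f_1,f_2): lcm = p**2*q. S = 3*p*q + p - 11/3*q**2 - 1/3*q.
  leading term p*q: subtract (-3)·f_2 from 3*p*q + p - 11/3*q**2 - 1/3*q → p - 11/3*q**2 - 1/3*q + 3
  leading term p: no divisor's leading term divides it; move p to the remainder.
  leading term q**2: no divisor's leading term divides it; move -11/3*q**2 to the remainder.
  leading term q: no divisor's leading term divides it; move -1/3*q to the remainder.
  leading term 1: no divisor's leading term divides it; move 3 to the remainder.
  remainder p - 11/3*q**2 - 1/3*q + 3 ≠ 0; add g_3 = p - 11/3*q**2 - 1/3*q + 3 to the basis.

S(f_2,g_3): lcm = p*q. S = 11/3*q**3 + 1/3*q**2 - 3*q - 1.
  leading term q**3: no divisor's leading term divides it; move 11/3*q**3 to the remainder.
  leading term q**2: no divisor's leading term divides it; move 1/3*q**2 to the remainder.
  leading term q: no divisor's leading term divides it; move -3*q to the remainder.
  leading term 1: no divisor's leading term divides it; move -1 to the remainder.
  remainder 11/3*q**3 + 1/3*q**2 - 3*q - 1 ≠ 0; add g_4 = 11/3*q**3 + 1/3*q**2 - 3*q - 1 to the basis.

The other S-polynomials (S(f_1,g_3), S(f_1,g_4), S(f_2,g_4), S(g_3,g_4)) all reduce to 0 modulo the current basis, so we have a Gröbner basis.
Inter-reduce: drop elements whose leading term is divisible by another's, tail-reduce, and make monic.
Reduced Gröbner basis: {p - 11/3*q**2 - 1/3*q + 3, q**3 + 1/11*q**2 - 9/11*q - 3/11}.

Buchberger on the second generating set:
h_1 = -6*p**2 - 18*p + 22*q + 2, LT = p**2.
h_2 = 24*p**2 - 2*p*q + 72*p - 88*q - 6, LT = p**2.

S(h_1,h_2): lcm = p**2. S = 1/12*p*q - 1/12.
  leading term p*q: no divisor's leading term divides it; move 1/12*p*q to the remainder.
  leading term 1: no divisor's leading term divides it; move -1/12 to the remainder.
  remainder 1/12*p*q - 1/12 ≠ 0; add k_3 = 1/12*p*q - 1/12 to the basis.

S(h_1,k_3): lcm = p**2*q. S = 3*p*q + p - 11/3*q**2 - 1/3*q.
  leading term p*q: subtract (36)·k_3 from 3*p*q + p - 11/3*q**2 - 1/3*q → p - 11/3*q**2 - 1/3*q + 3
  leading term p: no divisor's leading term divides it; move p to the remainder.
  leading term q**2: no divisor's leading term divides it; move -11/3*q**2 to the remainder.
  leading term q: no divisor's leading term divides it; move -1/3*q to the remainder.
  leading term 1: no divisor's leading term divides it; move 3 to the remainder.
  remainder p - 11/3*q**2 - 1/3*q + 3 ≠ 0; add k_4 = p - 11/3*q**2 - 1/3*q + 3 to the basis.

S(k_3,k_4): lcm = p*q. S = 11/3*q**3 + 1/3*q**2 - 3*q - 1.
  leading term q**3: no divisor's leading term divides it; move 11/3*q**3 to the remainder.
  leading term q**2: no divisor's leading term divides it; move 1/3*q**2 to the remainder.
  leading term q: no divisor's leading term divides it; move -3*q to the remainder.
  leading term 1: no divisor's leading term divides it; move -1 to the remainder.
  remainder 11/3*q**3 + 1/3*q**2 - 3*q - 1 ≠ 0; add k_5 = 11/3*q**3 + 1/3*q**2 - 3*q - 1 to the basis.

The other S-polynomials (S(h_2,k_3), S(h_1,k_4), S(h_2,k_4), S(h_1,k_5), S(h_2,k_5), S(k_3,k_5), S(k_4,k_5)) all reduce to 0 modulo the current basis, so we have a Gröbner basis.
Inter-reduce: drop elements whose leading term is divisible by another's, tail-reduce, and make monic.
Reduced Gröbner basis: {p - 11/3*q**2 - 1/3*q + 3, q**3 + 1/11*q**2 - 9/11*q - 3/11}.

The two bases agree; hence the ideals are identical.

Yes, the ideals are equal.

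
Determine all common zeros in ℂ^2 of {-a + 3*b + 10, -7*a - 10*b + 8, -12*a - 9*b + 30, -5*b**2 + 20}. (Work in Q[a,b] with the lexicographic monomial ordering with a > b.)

Compute a lex Gröbner basis by Buchberger's algorithm.
f_1 = -a + 3*b + 10, LT = a.
f_2 = -7*a - 10*b + 8, LT = a.
f_3 = -12*a - 9*b + 30, LT = a.
f_4 = -5*b**2 + 20, LT = b**2.

S(f_1,f_2): lcm = a. S = -31/7*b - 62/7.
  reduce S modulo (f_1, f_2, f_3, f_4):
  remainder -31/7*b - 62/7 ≠ 0; add h_5 = -31/7*b - 62/7 to the basis.

The other S-polynomials (S(f_1,f_3), S(f_1,f_4), S(f_2,f_3), S(f_2,f_4), S(f_3,f_4), S(f_1,h_5), S(f_2,h_5), S(f_3,h_5), S(f_4,h_5)) all reduce to 0 modulo the current basis, so we have a Gröbner basis.
Inter-reduce: drop elements whose leading term is divisible by another's, tail-reduce, and make monic.
Reduced Gröbner basis: {a - 4, b + 2}.

Elimination: the polynomial b + 2 lies in the elimination ideal for b, so b ∈ {-2}. For each such b, the remaining basis elements (now univariate) give the rest of the solution.
  b = -2: the earlier basis element becomes a - 4 = 0, giving a = 4 — point (4, -2).

{(4, -2)}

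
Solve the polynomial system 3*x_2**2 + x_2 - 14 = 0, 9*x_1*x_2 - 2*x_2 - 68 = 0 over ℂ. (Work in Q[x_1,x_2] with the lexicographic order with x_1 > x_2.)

Compute a lex Gröbner basis by Buchberger's algorithm.
f_1 = 3*x_2**2 + x_2 - 14, LT = x_2**2.
f_2 = 9*x_1*x_2 - 2*x_2 - 68, LT = x_1*x_2.

S(f_1,f_2): lcm = x_1*x_2**2. S = 1/3*x_1*x_2 - 14/3*x_1 + 2/9*x_2**2 + 68/9*x_2.
  reduce S modulo (f_1, f_2):
  remainder -14/3*x_1 + 68/9*x_2 + 32/9 ≠ 0; add h_3 = -14/3*x_1 + 68/9*x_2 + 32/9 to the basis.

The other S-polynomials (S(f_1,h_3), S(f_2,h_3)) all reduce to 0 modulo the current basis, so we have a Gröbner basis.
Inter-reduce: drop elements whose leading term is divisible by another's, tail-reduce, and make monic.
Reduced Gröbner basis: {x_1 - 34/21*x_2 - 16/21, x_2**2 + 1/3*x_2 - 14/3}.

A lex Gröbner basis eliminates variables successively. Here x_2**2 + 1/3*x_2 - 14/3 depends only on x_2, with roots {-7/3, 2}; lifting each root through the earlier basis elements recovers the full solutions.
  x_2 = -7/3: the earlier basis element becomes x_1 + 190/63 = 0, giving x_1 = -190/63 — point (-190/63, -7/3).
  x_2 = 2: the earlier basis element becomes x_1 - 4 = 0, giving x_1 = 4 — point (4, 2).
A lex Gröbner basis triangularizes the system, enabling back-substitution.

{(-190/63, -7/3), (4, 2)}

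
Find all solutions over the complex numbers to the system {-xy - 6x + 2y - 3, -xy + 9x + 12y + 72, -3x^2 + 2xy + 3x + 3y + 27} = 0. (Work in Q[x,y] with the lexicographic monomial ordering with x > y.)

{(-3, -3)}

Compute a lex Gröbner basis by Buchberger's algorithm.
f_1 = -xy - 6x + 2y - 3, LT = xy.
f_2 = -xy + 9x + 12y + 72, LT = xy.
f_3 = -3x^2 + 2xy + 3x + 3y + 27, LT = x^2.

S(f_1,f_2): lcm = xy. S = 15x + 10y + 75.
  reduce S modulo (f_1, f_2, f_3):
  remainder 15x + 10y + 75 ≠ 0; add h_4 = 15x + 10y + 75 to the basis.

S(f_1,f_3): lcm = x^2y. S = 6x^2 + 2/3xy^2 - xy + 3x + y^2 + 9y.
  reduce S modulo (f_1, f_2, f_3, h_4):
  remainder 7/3y^2 + y - 18 ≠ 0; add h_5 = 7/3y^2 + y - 18 to the basis.

S(f_2,f_3): lcm = x^2y. S = -9x^2 + 2/3xy^2 - 11xy - 72x + y^2 + 9y.
  reduce S modulo (f_1, f_2, f_3, h_4, h_5):
  remainder -75y - 225 ≠ 0; add h_6 = -75y - 225 to the basis.

The other S-polynomials (S(f_1,h_4), S(f_2,h_4), S(f_3,h_4), S(f_1,h_5), S(f_2,h_5), S(f_3,h_5), S(h_4,h_5), S(f_1,h_6), S(f_2,h_6), S(f_3,h_6), S(h_4,h_6), S(h_5,h_6)) all reduce to 0 modulo the current basis, so we have a Gröbner basis.
Inter-reduce: drop elements whose leading term is divisible by another's, tail-reduce, and make monic.
Reduced Gröbner basis: {x + 3, y + 3}.

A lex Gröbner basis eliminates variables successively. Here y + 3 depends only on y, with roots {-3}; lifting each root through the earlier basis elements recovers the full solutions.
  y = -3: the earlier basis element becomes x + 3 = 0, giving x = -3 — point (-3, -3).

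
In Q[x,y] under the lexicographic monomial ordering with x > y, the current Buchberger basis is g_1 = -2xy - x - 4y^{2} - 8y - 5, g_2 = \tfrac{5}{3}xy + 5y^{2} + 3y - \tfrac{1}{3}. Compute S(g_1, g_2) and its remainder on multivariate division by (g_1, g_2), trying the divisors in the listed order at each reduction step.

lcm(LM(g_1), LM(g_2)) = xy.
S = (lcm/LT(g_1))·g_1 − (lcm/LT(g_2))·g_2 = \tfrac{1}{2}x - y^{2} + \tfrac{11}{5}y + \tfrac{27}{10}.
Reduce S modulo (g_1, g_2) in that order:
  leading term x: no divisor's leading term divides it; move \tfrac{1}{2}x to the remainder.
  leading term y^{2}: no divisor's leading term divides it; move -y^{2} to the remainder.
  leading term y: no divisor's leading term divides it; move \tfrac{11}{5}y to the remainder.
  leading term 1: no divisor's leading term divides it; move \tfrac{27}{10} to the remainder.
The remainder \tfrac{1}{2}x - y^{2} + \tfrac{11}{5}y + \tfrac{27}{10} is nonzero, so it would be added as the next basis element.

S(g_1, g_2) = \tfrac{1}{2}x - y^{2} + \tfrac{11}{5}y + \tfrac{27}{10}; remainder on division = \tfrac{1}{2}x - y^{2} + \tfrac{11}{5}y + \tfrac{27}{10}.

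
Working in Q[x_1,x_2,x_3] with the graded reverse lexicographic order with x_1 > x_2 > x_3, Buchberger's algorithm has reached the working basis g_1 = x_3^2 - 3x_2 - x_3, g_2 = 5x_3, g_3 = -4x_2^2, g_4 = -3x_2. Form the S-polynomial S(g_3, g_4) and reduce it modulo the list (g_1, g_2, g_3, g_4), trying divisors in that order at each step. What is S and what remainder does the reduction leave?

S(g_3, g_4) = 0; remainder on division = 0.

lcm(LM(g_3), LM(g_4)) = x_2^2.
S = (lcm/LT(g_3))·g_3 − (lcm/LT(g_4))·g_4 = 0.
Reduce S modulo (g_1, g_2, g_3, g_4) in that order:
The remainder is 0, so this S-polynomial contributes no new basis element.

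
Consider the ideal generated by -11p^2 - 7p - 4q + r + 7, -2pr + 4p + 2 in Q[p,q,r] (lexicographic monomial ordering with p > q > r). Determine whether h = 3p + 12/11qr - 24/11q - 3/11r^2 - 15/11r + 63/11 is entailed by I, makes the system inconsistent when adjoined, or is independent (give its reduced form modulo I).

First compute the reduced Gröbner basis of I by Buchberger's algorithm.
f_1 = -11p^2 - 7p - 4q + r + 7, LT = p^2.
f_2 = -2pr + 4p + 2, LT = pr.

S(f_1,f_2): lcm = p^2r. S = 2p^2 + 7/11pr + p + 4/11qr - 1/11r^2 - 7/11r.
  leading term p^2: subtract (-2/11)·f_1 from 2p^2 + 7/11pr + p + 4/11qr - 1/11r^2 - 7/11r → 7/11pr - 3/11p + 4/11qr - 8/11q - 1/11r^2 - 5/11r + 14/11
  leading term pr: subtract (-7/22)·f_2 from 7/11pr - 3/11p + 4/11qr - 8/11q - 1/11r^2 - 5/11r + 14/11 → p + 4/11qr - 8/11q - 1/11r^2 - 5/11r + 21/11
  leading term p: no divisor's leading term divides it; move p to the remainder.
  leading term qr: no divisor's leading term divides it; move 4/11qr to the remainder.
  leading term q: no divisor's leading term divides it; move -8/11q to the remainder.
  leading term r^2: no divisor's leading term divides it; move -1/11r^2 to the remainder.
  leading term r: no divisor's leading term divides it; move -5/11r to the remainder.
  leading term 1: no divisor's leading term divides it; move 21/11 to the remainder.
  remainder p + 4/11qr - 8/11q - 1/11r^2 - 5/11r + 21/11 ≠ 0; add k_3 = p + 4/11qr - 8/11q - 1/11r^2 - 5/11r + 21/11 to the basis.

S(f_2,k_3): lcm = pr. S = -2p - 4/11qr^2 + 8/11qr + 1/11r^3 + 5/11r^2 - 21/11r - 1.
  leading term p: subtract (-2)·k_3 from -2p - 4/11qr^2 + 8/11qr + 1/11r^3 + 5/11r^2 - 21/11r - 1 → -4/11qr^2 + 16/11qr - 16/11q + 1/11r^3 + 3/11r^2 - 31/11r + 31/11
  leading term qr^2: no divisor's leading term divides it; move -4/11qr^2 to the remainder.
  leading term qr: no divisor's leading term divides it; move 16/11qr to the remainder.
  leading term q: no divisor's leading term divides it; move -16/11q to the remainder.
  leading term r^3: no divisor's leading term divides it; move 1/11r^3 to the remainder.
  leading term r^2: no divisor's leading term divides it; move 3/11r^2 to the remainder.
  leading term r: no divisor's leading term divides it; move -31/11r to the remainder.
  leading term 1: no divisor's leading term divides it; move 31/11 to the remainder.
  remainder -4/11qr^2 + 16/11qr - 16/11q + 1/11r^3 + 3/11r^2 - 31/11r + 31/11 ≠ 0; add k_4 = -4/11qr^2 + 16/11qr - 16/11q + 1/11r^3 + 3/11r^2 - 31/11r + 31/11 to the basis.

The other S-polynomials (S(f_1,k_3), S(f_1,k_4), S(f_2,k_4), S(k_3,k_4)) all reduce to 0 modulo the current basis, so we have a Gröbner basis.
Inter-reduce: drop elements whose leading term is divisible by another's, tail-reduce, and make monic.
Reduced Gröbner basis: {p + 4/11qr - 8/11q - 1/11r^2 - 5/11r + 21/11, qr^2 - 4qr + 4q - 1/4r^3 - 3/4r^2 + 31/4r - 31/4}.
Label its elements g_1 = p + 4/11qr - 8/11q - 1/11r^2 - 5/11r + 21/11, g_2 = qr^2 - 4qr + 4q - 1/4r^3 - 3/4r^2 + 31/4r - 31/4.

Reduce h = 3p + 12/11qr - 24/11q - 3/11r^2 - 15/11r + 63/11 modulo G:
  leading term p: subtract (3)·g_1 from 3p + 12/11qr - 24/11q - 3/11r^2 - 15/11r + 63/11 → 0
  normal form = 0.
Since the normal form is 0, h ∈ I.

The remainder on division by a Gröbner basis is unique — it is the normal form.

3p + 12/11qr - 24/11q - 3/11r^2 - 15/11r + 63/11 lies in I (it reduces to 0).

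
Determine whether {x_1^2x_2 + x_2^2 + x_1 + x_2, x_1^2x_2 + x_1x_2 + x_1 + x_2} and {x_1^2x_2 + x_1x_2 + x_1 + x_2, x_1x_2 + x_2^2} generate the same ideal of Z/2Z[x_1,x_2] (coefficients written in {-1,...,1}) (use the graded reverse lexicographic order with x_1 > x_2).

Yes, the ideals are equal.

For a fixed monomial order, each ideal has a unique reduced Gröbner basis; comparing bases decides equality.
Buchberger on the first generating set:
f_1 = x_1^2x_2 + x_2^2 + x_1 + x_2, LT = x_1^2x_2.
f_2 = x_1^2x_2 + x_1x_2 + x_1 + x_2, LT = x_1^2x_2.

S(f_1,f_2): lcm = x_1^2x_2. S = x_1x_2 + x_2^2.
  leading term x_1x_2: no divisor's leading term divides it; move x_1x_2 to the remainder.
  leading term x_2^2: no divisor's leading term divides it; move x_2^2 to the remainder.
  remainder x_1x_2 + x_2^2 ≠ 0; add g_3 = x_1x_2 + x_2^2 to the basis.

S(f_1,g_3): lcm = x_1^2x_2. S = x_1x_2^2 + x_2^2 + x_1 + x_2.
  leading term x_1x_2^2: subtract (x_2)·g_3 from x_1x_2^2 + x_2^2 + x_1 + x_2 → x_2^3 + x_2^2 + x_1 + x_2
  leading term x_2^3: no divisor's leading term divides it; move x_2^3 to the remainder.
  leading term x_2^2: no divisor's leading term divides it; move x_2^2 to the remainder.
  leading term x_1: no divisor's leading term divides it; move x_1 to the remainder.
  leading term x_2: no divisor's leading term divides it; move x_2 to the remainder.
  remainder x_2^3 + x_2^2 + x_1 + x_2 ≠ 0; add g_4 = x_2^3 + x_2^2 + x_1 + x_2 to the basis.

S(f_1,g_4): lcm = x_1^2x_2^3. S = x_1^2x_2^2 + x_2^4 + x_1^3 + x_1^2x_2 + x_1x_2^2 + x_2^3.
  leading term x_1^2x_2^2: subtract (x_2)·f_1 from x_1^2x_2^2 + x_2^4 + x_1^3 + x_1^2x_2 + x_1x_2^2 + x_2^3 → x_2^4 + x_1^3 + x_1^2x_2 + x_1x_2^2 + x_1x_2 + x_2^2
  leading term x_2^4: subtract (x_2)·g_4 from x_2^4 + x_1^3 + x_1^2x_2 + x_1x_2^2 + x_1x_2 + x_2^2 → x_1^3 + x_1^2x_2 + x_1x_2^2 + x_2^3
  leading term x_1^3: no divisor's leading term divides it; move x_1^3 to the remainder.
  leading term x_1^2x_2: subtract (1)·f_1 from x_1^2x_2 + x_1x_2^2 + x_2^3 → x_1x_2^2 + x_2^3 + x_2^2 + x_1 + x_2
  leading term x_1x_2^2: subtract (x_2)·g_3 from x_1x_2^2 + x_2^3 + x_2^2 + x_1 + x_2 → x_2^2 + x_1 + x_2
  leading term x_2^2: no divisor's leading term divides it; move x_2^2 to the remainder.
  leading term x_1: no divisor's leading term divides it; move x_1 to the remainder.
  leading term x_2: no divisor's leading term divides it; move x_2 to the remainder.
  remainder x_1^3 + x_2^2 + x_1 + x_2 ≠ 0; add g_5 = x_1^3 + x_2^2 + x_1 + x_2 to the basis.

S(g_3,g_4): lcm = x_1x_2^3. S = x_2^4 + x_1x_2^2 + x_1^2 + x_1x_2.
  leading term x_2^4: subtract (x_2)·g_4 from x_2^4 + x_1x_2^2 + x_1^2 + x_1x_2 → x_1x_2^2 + x_2^3 + x_1^2 + x_2^2
  leading term x_1x_2^2: subtract (x_2)·g_3 from x_1x_2^2 + x_2^3 + x_1^2 + x_2^2 → x_1^2 + x_2^2
  leading term x_1^2: no divisor's leading term divides it; move x_1^2 to the remainder.
  leading term x_2^2: no divisor's leading term divides it; move x_2^2 to the remainder.
  remainder x_1^2 + x_2^2 ≠ 0; add g_6 = x_1^2 + x_2^2 to the basis.

The other S-polynomials (S(f_2,g_3), S(f_2,g_4), S(f_1,g_5), S(f_2,g_5), S(g_3,g_5), S(g_4,g_5), S(f_1,g_6), S(f_2,g_6), S(g_3,g_6), S(g_4,g_6), S(g_5,g_6)) all reduce to 0 modulo the current basis, so we have a Gröbner basis.
Inter-reduce: drop elements whose leading term is divisible by another's, tail-reduce, and make monic.
Reduced Gröbner basis: {x_2^3 + x_2^2 + x_1 + x_2, x_1^2 + x_2^2, x_1x_2 + x_2^2}.

Buchberger on the second generating set:
h_1 = x_1^2x_2 + x_1x_2 + x_1 + x_2, LT = x_1^2x_2.
h_2 = x_1x_2 + x_2^2, LT = x_1x_2.

S(h_1,h_2): lcm = x_1^2x_2. S = x_1x_2^2 + x_1x_2 + x_1 + x_2.
  leading term x_1x_2^2: subtract (x_2)·h_2 from x_1x_2^2 + x_1x_2 + x_1 + x_2 → x_2^3 + x_1x_2 + x_1 + x_2
  leading term x_2^3: no divisor's leading term divides it; move x_2^3 to the remainder.
  leading term x_1x_2: subtract (1)·h_2 from x_1x_2 + x_1 + x_2 → x_2^2 + x_1 + x_2
  leading term x_2^2: no divisor's leading term divides it; move x_2^2 to the remainder.
  leading term x_1: no divisor's leading term divides it; move x_1 to the remainder.
  leading term x_2: no divisor's leading term divides it; move x_2 to the remainder.
  remainder x_2^3 + x_2^2 + x_1 + x_2 ≠ 0; add k_3 = x_2^3 + x_2^2 + x_1 + x_2 to the basis.

S(h_1,k_3): lcm = x_1^2x_2^3. S = x_1^2x_2^2 + x_1x_2^3 + x_1^3 + x_1^2x_2 + x_1x_2^2 + x_2^3.
  leading term x_1^2x_2^2: subtract (x_2)·h_1 from x_1^2x_2^2 + x_1x_2^3 + x_1^3 + x_1^2x_2 + x_1x_2^2 + x_2^3 → x_1x_2^3 + x_1^3 + x_1^2x_2 + x_2^3 + x_1x_2 + x_2^2
  leading term x_1x_2^3: subtract (x_2^2)·h_2 from x_1x_2^3 + x_1^3 + x_1^2x_2 + x_2^3 + x_1x_2 + x_2^2 → x_2^4 + x_1^3 + x_1^2x_2 + x_2^3 + x_1x_2 + x_2^2
  leading term x_2^4: subtract (x_2)·k_3 from x_2^4 + x_1^3 + x_1^2x_2 + x_2^3 + x_1x_2 + x_2^2 → x_1^3 + x_1^2x_2
  leading term x_1^3: no divisor's leading term divides it; move x_1^3 to the remainder.
  leading term x_1^2x_2: subtract (1)·h_1 from x_1^2x_2 → x_1x_2 + x_1 + x_2
  leading term x_1x_2: subtract (1)·h_2 from x_1x_2 + x_1 + x_2 → x_2^2 + x_1 + x_2
  leading term x_2^2: no divisor's leading term divides it; move x_2^2 to the remainder.
  leading term x_1: no divisor's leading term divides it; move x_1 to the remainder.
  leading term x_2: no divisor's leading term divides it; move x_2 to the remainder.
  remainder x_1^3 + x_2^2 + x_1 + x_2 ≠ 0; add k_4 = x_1^3 + x_2^2 + x_1 + x_2 to the basis.

S(h_2,k_3): lcm = x_1x_2^3. S = x_2^4 + x_1x_2^2 + x_1^2 + x_1x_2.
  leading term x_2^4: subtract (x_2)·k_3 from x_2^4 + x_1x_2^2 + x_1^2 + x_1x_2 → x_1x_2^2 + x_2^3 + x_1^2 + x_2^2
  leading term x_1x_2^2: subtract (x_2)·h_2 from x_1x_2^2 + x_2^3 + x_1^2 + x_2^2 → x_1^2 + x_2^2
  leading term x_1^2: no divisor's leading term divides it; move x_1^2 to the remainder.
  leading term x_2^2: no divisor's leading term divides it; move x_2^2 to the remainder.
  remainder x_1^2 + x_2^2 ≠ 0; add k_5 = x_1^2 + x_2^2 to the basis.

The other S-polynomials (S(h_1,k_4), S(h_2,k_4), S(k_3,k_4), S(h_1,k_5), S(h_2,k_5), S(k_3,k_5), S(k_4,k_5)) all reduce to 0 modulo the current basis, so we have a Gröbner basis.
Inter-reduce: drop elements whose leading term is divisible by another's, tail-reduce, and make monic.
Reduced Gröbner basis: {x_2^3 + x_2^2 + x_1 + x_2, x_1^2 + x_2^2, x_1x_2 + x_2^2}.

These coincide, so the ideals are equal.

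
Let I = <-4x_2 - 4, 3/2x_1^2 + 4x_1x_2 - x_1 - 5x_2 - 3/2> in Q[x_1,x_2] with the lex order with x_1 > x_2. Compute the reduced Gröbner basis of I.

This is the nonlinear analogue of row-reducing a linear system.

f_1 = -4x_2 - 4, LT = x_2.
f_2 = 3/2x_1^2 + 4x_1x_2 - x_1 - 5x_2 - 3/2, LT = x_1^2.

The S-polynomials (S(f_1,f_2)) all reduce to 0 modulo the current basis, so we have a Gröbner basis.

G = {x_1^2 - 10/3x_1 + 7/3, x_2 + 1}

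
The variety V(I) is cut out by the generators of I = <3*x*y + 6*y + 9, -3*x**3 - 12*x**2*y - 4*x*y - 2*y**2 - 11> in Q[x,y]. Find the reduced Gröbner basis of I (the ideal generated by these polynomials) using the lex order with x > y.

G = {x + 2/27*y**4 + 40/27*y**3 + 119/27*y**2 - 4, y**5 + 20*y**4 + 119/2*y**3 - 81*y - 81/2}

This is the nonlinear analogue of row-reducing a linear system.

f_1 = 3*x*y + 6*y + 9, LT = x*y.
f_2 = -3*x**3 - 12*x**2*y - 4*x*y - 2*y**2 - 11, LT = x**3.

S(f_1,f_2): lcm = x**3*y. S = -4*x**2*y**2 + 2*x**2*y + 3*x**2 - 4/3*x*y**2 - 2/3*y**3 - 11/3*y.
  leading term x**2*y**2: subtract (-4/3*x*y)·f_1 from -4*x**2*y**2 + 2*x**2*y + 3*x**2 - 4/3*x*y**2 - 2/3*y**3 - 11/3*y → 2*x**2*y + 3*x**2 + 20/3*x*y**2 + 12*x*y - 2/3*y**3 - 11/3*y
  leading term x**2*y: subtract (2/3*x)·f_1 from 2*x**2*y + 3*x**2 + 20/3*x*y**2 + 12*x*y - 2/3*y**3 - 11/3*y → 3*x**2 + 20/3*x*y**2 + 8*x*y - 6*x - 2/3*y**3 - 11/3*y
  leading term x**2: no divisor's leading term divides it; move 3*x**2 to the remainder.
  leading term x*y**2: subtract (20/9*y)·f_1 from 20/3*x*y**2 + 8*x*y - 6*x - 2/3*y**3 - 11/3*y → 8*x*y - 6*x - 2/3*y**3 - 40/3*y**2 - 71/3*y
  leading term x*y: subtract (8/3)·f_1 from 8*x*y - 6*x - 2/3*y**3 - 40/3*y**2 - 71/3*y → -6*x - 2/3*y**3 - 40/3*y**2 - 119/3*y - 24
  leading term x: no divisor's leading term divides it; move -6*x to the remainder.
  leading term y**3: no divisor's leading term divides it; move -2/3*y**3 to the remainder.
  leading term y**2: no divisor's leading term divides it; move -40/3*y**2 to the remainder.
  leading term y: no divisor's leading term divides it; move -119/3*y to the remainder.
  leading term 1: no divisor's leading term divides it; move -24 to the remainder.
  remainder 3*x**2 - 6*x - 2/3*y**3 - 40/3*y**2 - 119/3*y - 24 ≠ 0; add g_3 = 3*x**2 - 6*x - 2/3*y**3 - 40/3*y**2 - 119/3*y - 24 to the basis.

S(f_1,g_3): lcm = x**2*y. S = 4*x*y + 3*x + 2/9*y**4 + 40/9*y**3 + 119/9*y**2 + 8*y.
  leading term x*y: subtract (4/3)·f_1 from 4*x*y + 3*x + 2/9*y**4 + 40/9*y**3 + 119/9*y**2 + 8*y → 3*x + 2/9*y**4 + 40/9*y**3 + 119/9*y**2 - 12
  leading term x: no divisor's leading term divides it; move 3*x to the remainder.
  leading term y**4: no divisor's leading term divides it; move 2/9*y**4 to the remainder.
  leading term y**3: no divisor's leading term divides it; move 40/9*y**3 to the remainder.
  leading term y**2: no divisor's leading term divides it; move 119/9*y**2 to the remainder.
  leading term 1: no divisor's leading term divides it; move -12 to the remainder.
  remainder 3*x + 2/9*y**4 + 40/9*y**3 + 119/9*y**2 - 12 ≠ 0; add g_4 = 3*x + 2/9*y**4 + 40/9*y**3 + 119/9*y**2 - 12 to the basis.

S(f_1,g_4): lcm = x*y. S = -2/27*y**5 - 40/27*y**4 - 119/27*y**3 + 6*y + 3.
  leading term y**5: no divisor's leading term divides it; move -2/27*y**5 to the remainder.
  leading term y**4: no divisor's leading term divides it; move -40/27*y**4 to the remainder.
  leading term y**3: no divisor's leading term divides it; move -119/27*y**3 to the remainder.
  leading term y: no divisor's leading term divides it; move 6*y to the remainder.
  leading term 1: no divisor's leading term divides it; move 3 to the remainder.
  remainder -2/27*y**5 - 40/27*y**4 - 119/27*y**3 + 6*y + 3 ≠ 0; add g_5 = -2/27*y**5 - 40/27*y**4 - 119/27*y**3 + 6*y + 3 to the basis.

The other S-polynomials (S(f_2,g_3), S(f_2,g_4), S(g_3,g_4), S(f_1,g_5), S(f_2,g_5), S(g_3,g_5), S(g_4,g_5)) all reduce to 0 modulo the current basis, so we have a Gröbner basis.
Inter-reduce: drop elements whose leading term is divisible by another's, tail-reduce, and make monic.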